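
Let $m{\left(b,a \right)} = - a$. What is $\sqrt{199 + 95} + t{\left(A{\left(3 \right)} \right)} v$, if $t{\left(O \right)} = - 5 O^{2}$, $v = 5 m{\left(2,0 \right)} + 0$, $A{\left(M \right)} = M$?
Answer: $7 \sqrt{6} \approx 17.146$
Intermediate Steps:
$v = 0$ ($v = 5 \left(\left(-1\right) 0\right) + 0 = 5 \cdot 0 + 0 = 0 + 0 = 0$)
$\sqrt{199 + 95} + t{\left(A{\left(3 \right)} \right)} v = \sqrt{199 + 95} + - 5 \cdot 3^{2} \cdot 0 = \sqrt{294} + \left(-5\right) 9 \cdot 0 = 7 \sqrt{6} - 0 = 7 \sqrt{6} + 0 = 7 \sqrt{6}$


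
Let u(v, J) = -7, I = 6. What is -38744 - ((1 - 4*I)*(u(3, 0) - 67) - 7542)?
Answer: -32904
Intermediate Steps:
-38744 - ((1 - 4*I)*(u(3, 0) - 67) - 7542) = -38744 - ((1 - 4*6)*(-7 - 67) - 7542) = -38744 - ((1 - 24)*(-74) - 7542) = -38744 - (-23*(-74) - 7542) = -38744 - (1702 - 7542) = -38744 - 1*(-5840) = -38744 + 5840 = -32904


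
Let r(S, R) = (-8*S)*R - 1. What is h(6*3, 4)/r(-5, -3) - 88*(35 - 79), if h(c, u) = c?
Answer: 468494/121 ≈ 3871.9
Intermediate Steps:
r(S, R) = -1 - 8*R*S (r(S, R) = -8*R*S - 1 = -1 - 8*R*S)
h(6*3, 4)/r(-5, -3) - 88*(35 - 79) = (6*3)/(-1 - 8*(-3)*(-5)) - 88*(35 - 79) = 18/(-1 - 120) - 88*(-44) = 18/(-121) + 3872 = 18*(-1/121) + 3872 = -18/121 + 3872 = 468494/121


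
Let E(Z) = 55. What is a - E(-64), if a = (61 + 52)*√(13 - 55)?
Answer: -55 + 113*I*√42 ≈ -55.0 + 732.32*I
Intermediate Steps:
a = 113*I*√42 (a = 113*√(-42) = 113*(I*√42) = 113*I*√42 ≈ 732.32*I)
a - E(-64) = 113*I*√42 - 1*55 = 113*I*√42 - 55 = -55 + 113*I*√42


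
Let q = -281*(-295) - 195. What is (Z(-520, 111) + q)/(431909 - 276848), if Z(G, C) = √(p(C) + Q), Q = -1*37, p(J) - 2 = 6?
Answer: 82700/155061 + I*√29/155061 ≈ 0.53334 + 3.4729e-5*I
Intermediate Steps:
p(J) = 8 (p(J) = 2 + 6 = 8)
q = 82700 (q = 82895 - 195 = 82700)
Q = -37
Z(G, C) = I*√29 (Z(G, C) = √(8 - 37) = √(-29) = I*√29)
(Z(-520, 111) + q)/(431909 - 276848) = (I*√29 + 82700)/(431909 - 276848) = (82700 + I*√29)/155061 = (82700 + I*√29)*(1/155061) = 82700/155061 + I*√29/155061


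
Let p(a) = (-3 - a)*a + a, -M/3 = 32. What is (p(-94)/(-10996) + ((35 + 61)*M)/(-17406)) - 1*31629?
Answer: -84075334865/2658283 ≈ -31628.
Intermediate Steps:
M = -96 (M = -3*32 = -96)
p(a) = a + a*(-3 - a) (p(a) = a*(-3 - a) + a = a + a*(-3 - a))
(p(-94)/(-10996) + ((35 + 61)*M)/(-17406)) - 1*31629 = (-1*(-94)*(2 - 94)/(-10996) + ((35 + 61)*(-96))/(-17406)) - 1*31629 = (-1*(-94)*(-92)*(-1/10996) + (96*(-96))*(-1/17406)) - 31629 = (-8648*(-1/10996) - 9216*(-1/17406)) - 31629 = (2162/2749 + 512/967) - 31629 = 3498142/2658283 - 31629 = -84075334865/2658283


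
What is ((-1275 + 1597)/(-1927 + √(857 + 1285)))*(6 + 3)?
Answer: -5584446/3711187 - 8694*√238/3711187 ≈ -1.5409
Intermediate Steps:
((-1275 + 1597)/(-1927 + √(857 + 1285)))*(6 + 3) = (322/(-1927 + √2142))*9 = (322/(-1927 + 3*√238))*9 = 2898/(-1927 + 3*√238)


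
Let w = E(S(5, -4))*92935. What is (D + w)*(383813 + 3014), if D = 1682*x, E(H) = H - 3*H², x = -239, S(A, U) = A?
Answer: -2671987387496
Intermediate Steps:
D = -401998 (D = 1682*(-239) = -401998)
w = -6505450 (w = (5*(1 - 3*5))*92935 = (5*(1 - 15))*92935 = (5*(-14))*92935 = -70*92935 = -6505450)
(D + w)*(383813 + 3014) = (-401998 - 6505450)*(383813 + 3014) = -6907448*386827 = -2671987387496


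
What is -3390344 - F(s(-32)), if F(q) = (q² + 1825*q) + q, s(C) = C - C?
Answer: -3390344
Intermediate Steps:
s(C) = 0
F(q) = q² + 1826*q
-3390344 - F(s(-32)) = -3390344 - 0*(1826 + 0) = -3390344 - 0*1826 = -3390344 - 1*0 = -3390344 + 0 = -3390344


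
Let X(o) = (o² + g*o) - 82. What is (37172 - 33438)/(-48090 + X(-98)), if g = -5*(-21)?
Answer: -1867/24429 ≈ -0.076426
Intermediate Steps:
g = 105
X(o) = -82 + o² + 105*o (X(o) = (o² + 105*o) - 82 = -82 + o² + 105*o)
(37172 - 33438)/(-48090 + X(-98)) = (37172 - 33438)/(-48090 + (-82 + (-98)² + 105*(-98))) = 3734/(-48090 + (-82 + 9604 - 10290)) = 3734/(-48090 - 768) = 3734/(-48858) = 3734*(-1/48858) = -1867/24429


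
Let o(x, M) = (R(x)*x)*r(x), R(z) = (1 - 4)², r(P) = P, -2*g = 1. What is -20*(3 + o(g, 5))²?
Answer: -2205/4 ≈ -551.25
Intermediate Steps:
g = -½ (g = -½*1 = -½ ≈ -0.50000)
R(z) = 9 (R(z) = (-3)² = 9)
o(x, M) = 9*x² (o(x, M) = (9*x)*x = 9*x²)
-20*(3 + o(g, 5))² = -20*(3 + 9*(-½)²)² = -20*(3 + 9*(¼))² = -20*(3 + 9/4)² = -20*(21/4)² = -20*441/16 = -2205/4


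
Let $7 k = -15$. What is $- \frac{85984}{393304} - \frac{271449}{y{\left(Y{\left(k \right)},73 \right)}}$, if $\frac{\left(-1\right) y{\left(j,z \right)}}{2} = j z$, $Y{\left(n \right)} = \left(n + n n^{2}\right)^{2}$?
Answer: $\frac{171505307538507}{13472009066200} \approx 12.73$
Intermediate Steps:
$k = - \frac{15}{7}$ ($k = \frac{1}{7} \left(-15\right) = - \frac{15}{7} \approx -2.1429$)
$Y{\left(n \right)} = \left(n + n^{3}\right)^{2}$
$y{\left(j,z \right)} = - 2 j z$
$- \frac{85984}{393304} - \frac{271449}{y{\left(Y{\left(k \right)},73 \right)}} = - \frac{85984}{393304} - \frac{271449}{\left(-2\right) \left(- \frac{15}{7}\right)^{2} \left(1 + \left(- \frac{15}{7}\right)^{2}\right)^{2} \cdot 73} = \left(-85984\right) \frac{1}{393304} - \frac{271449}{\left(-2\right) \frac{225 \left(1 + \frac{225}{49}\right)^{2}}{49} \cdot 73} = - \frac{10748}{49163} - \frac{271449}{\left(-2\right) \frac{225 \left(\frac{274}{49}\right)^{2}}{49} \cdot 73} = - \frac{10748}{49163} - \frac{271449}{\left(-2\right) \frac{225}{49} \cdot \frac{75076}{2401} \cdot 73} = - \frac{10748}{49163} - \frac{271449}{\left(-2\right) \frac{16892100}{117649} \cdot 73} = - \frac{10748}{49163} - \frac{271449}{- \frac{2466246600}{117649}} = - \frac{10748}{49163} - - \frac{3548411489}{274027400} = - \frac{10748}{49163} + \frac{3548411489}{274027400} = \frac{171505307538507}{13472009066200}$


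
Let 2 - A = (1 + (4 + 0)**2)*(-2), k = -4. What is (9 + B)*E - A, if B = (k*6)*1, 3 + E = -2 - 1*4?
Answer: 99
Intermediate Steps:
E = -9 (E = -3 + (-2 - 1*4) = -3 + (-2 - 4) = -3 - 6 = -9)
B = -24 (B = -4*6*1 = -24*1 = -24)
A = 36 (A = 2 - (1 + (4 + 0)**2)*(-2) = 2 - (1 + 4**2)*(-2) = 2 - (1 + 16)*(-2) = 2 - 17*(-2) = 2 - 1*(-34) = 2 + 34 = 36)
(9 + B)*E - A = (9 - 24)*(-9) - 1*36 = -15*(-9) - 36 = 135 - 36 = 99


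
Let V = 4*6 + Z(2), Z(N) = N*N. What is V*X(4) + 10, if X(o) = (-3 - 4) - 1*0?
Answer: -186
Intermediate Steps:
Z(N) = N**2
V = 28 (V = 4*6 + 2**2 = 24 + 4 = 28)
X(o) = -7 (X(o) = -7 + 0 = -7)
V*X(4) + 10 = 28*(-7) + 10 = -196 + 10 = -186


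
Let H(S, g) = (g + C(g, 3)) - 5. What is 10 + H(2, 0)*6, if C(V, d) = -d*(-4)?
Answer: 52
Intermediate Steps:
C(V, d) = 4*d
H(S, g) = 7 + g (H(S, g) = (g + 4*3) - 5 = (g + 12) - 5 = (12 + g) - 5 = 7 + g)
10 + H(2, 0)*6 = 10 + (7 + 0)*6 = 10 + 7*6 = 10 + 42 = 52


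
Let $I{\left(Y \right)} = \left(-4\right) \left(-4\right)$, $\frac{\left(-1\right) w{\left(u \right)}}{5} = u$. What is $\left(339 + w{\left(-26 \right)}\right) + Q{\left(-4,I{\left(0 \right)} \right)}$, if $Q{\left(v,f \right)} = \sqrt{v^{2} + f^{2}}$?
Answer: $469 + 4 \sqrt{17} \approx 485.49$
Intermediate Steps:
$w{\left(u \right)} = - 5 u$
$I{\left(Y \right)} = 16$
$Q{\left(v,f \right)} = \sqrt{f^{2} + v^{2}}$
$\left(339 + w{\left(-26 \right)}\right) + Q{\left(-4,I{\left(0 \right)} \right)} = \left(339 - -130\right) + \sqrt{16^{2} + \left(-4\right)^{2}} = \left(339 + 130\right) + \sqrt{256 + 16} = 469 + \sqrt{272} = 469 + 4 \sqrt{17}$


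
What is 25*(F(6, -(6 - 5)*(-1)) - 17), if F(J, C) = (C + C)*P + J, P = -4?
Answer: -475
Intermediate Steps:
F(J, C) = J - 8*C (F(J, C) = (C + C)*(-4) + J = (2*C)*(-4) + J = -8*C + J = J - 8*C)
25*(F(6, -(6 - 5)*(-1)) - 17) = 25*((6 - (-8)*(6 - 5)*(-1)) - 17) = 25*((6 - (-8)*1*(-1)) - 17) = 25*((6 - (-8)*(-1)) - 17) = 25*((6 - 8*1) - 17) = 25*((6 - 8) - 17) = 25*(-2 - 17) = 25*(-19) = -475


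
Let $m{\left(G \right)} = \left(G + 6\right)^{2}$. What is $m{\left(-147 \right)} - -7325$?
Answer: $27206$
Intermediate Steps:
$m{\left(G \right)} = \left(6 + G\right)^{2}$
$m{\left(-147 \right)} - -7325 = \left(6 - 147\right)^{2} - -7325 = \left(-141\right)^{2} + 7325 = 19881 + 7325 = 27206$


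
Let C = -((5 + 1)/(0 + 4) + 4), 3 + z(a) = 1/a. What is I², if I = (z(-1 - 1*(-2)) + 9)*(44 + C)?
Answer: 290521/4 ≈ 72630.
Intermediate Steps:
z(a) = -3 + 1/a
C = -11/2 (C = -(6/4 + 4) = -(6*(¼) + 4) = -(3/2 + 4) = -1*11/2 = -11/2 ≈ -5.5000)
I = 539/2 (I = ((-3 + 1/(-1 - 1*(-2))) + 9)*(44 - 11/2) = ((-3 + 1/(-1 + 2)) + 9)*(77/2) = ((-3 + 1/1) + 9)*(77/2) = ((-3 + 1) + 9)*(77/2) = (-2 + 9)*(77/2) = 7*(77/2) = 539/2 ≈ 269.50)
I² = (539/2)² = 290521/4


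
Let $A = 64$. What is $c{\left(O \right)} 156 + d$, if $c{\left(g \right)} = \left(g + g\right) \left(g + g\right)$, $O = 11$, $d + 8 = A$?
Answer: $75560$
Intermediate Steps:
$d = 56$ ($d = -8 + 64 = 56$)
$c{\left(g \right)} = 4 g^{2}$ ($c{\left(g \right)} = 2 g 2 g = 4 g^{2}$)
$c{\left(O \right)} 156 + d = 4 \cdot 11^{2} \cdot 156 + 56 = 4 \cdot 121 \cdot 156 + 56 = 484 \cdot 156 + 56 = 75504 + 56 = 75560$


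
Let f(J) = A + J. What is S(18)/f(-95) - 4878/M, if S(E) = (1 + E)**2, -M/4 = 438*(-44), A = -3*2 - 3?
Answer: -590335/167024 ≈ -3.5344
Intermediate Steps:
A = -9 (A = -6 - 3 = -9)
M = 77088 (M = -1752*(-44) = -4*(-19272) = 77088)
f(J) = -9 + J
S(18)/f(-95) - 4878/M = (1 + 18)**2/(-9 - 95) - 4878/77088 = 19**2/(-104) - 4878*1/77088 = 361*(-1/104) - 813/12848 = -361/104 - 813/12848 = -590335/167024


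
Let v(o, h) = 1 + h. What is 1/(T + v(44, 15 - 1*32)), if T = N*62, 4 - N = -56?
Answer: 1/3704 ≈ 0.00026998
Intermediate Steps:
N = 60 (N = 4 - 1*(-56) = 4 + 56 = 60)
T = 3720 (T = 60*62 = 3720)
1/(T + v(44, 15 - 1*32)) = 1/(3720 + (1 + (15 - 1*32))) = 1/(3720 + (1 + (15 - 32))) = 1/(3720 + (1 - 17)) = 1/(3720 - 16) = 1/3704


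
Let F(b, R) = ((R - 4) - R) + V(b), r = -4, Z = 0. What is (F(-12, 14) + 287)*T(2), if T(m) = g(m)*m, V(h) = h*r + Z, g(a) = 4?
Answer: 2648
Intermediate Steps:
V(h) = -4*h (V(h) = h*(-4) + 0 = -4*h + 0 = -4*h)
T(m) = 4*m
F(b, R) = -4 - 4*b (F(b, R) = ((R - 4) - R) - 4*b = ((-4 + R) - R) - 4*b = -4 - 4*b)
(F(-12, 14) + 287)*T(2) = ((-4 - 4*(-12)) + 287)*(4*2) = ((-4 + 48) + 287)*8 = (44 + 287)*8 = 331*8 = 2648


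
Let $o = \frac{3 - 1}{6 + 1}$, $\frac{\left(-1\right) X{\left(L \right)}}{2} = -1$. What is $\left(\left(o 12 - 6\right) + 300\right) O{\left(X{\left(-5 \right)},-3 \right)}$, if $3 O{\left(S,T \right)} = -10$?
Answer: $- \frac{6940}{7} \approx -991.43$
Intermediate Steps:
$X{\left(L \right)} = 2$ ($X{\left(L \right)} = \left(-2\right) \left(-1\right) = 2$)
$O{\left(S,T \right)} = - \frac{10}{3}$ ($O{\left(S,T \right)} = \frac{1}{3} \left(-10\right) = - \frac{10}{3}$)
$o = \frac{2}{7} \approx 0.28571$
$\left(\left(o 12 - 6\right) + 300\right) O{\left(X{\left(-5 \right)},-3 \right)} = \left(\left(\frac{2}{7} \cdot 12 - 6\right) + 300\right) \left(- \frac{10}{3}\right) = \left(\left(\frac{24}{7} - 6\right) + 300\right) \left(- \frac{10}{3}\right) = \left(- \frac{18}{7} + 300\right) \left(- \frac{10}{3}\right) = \frac{2082}{7} \left(- \frac{10}{3}\right) = - \frac{6940}{7}$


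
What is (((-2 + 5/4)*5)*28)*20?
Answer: -2100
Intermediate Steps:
(((-2 + 5/4)*5)*28)*20 = (-3/4*5*28)*20 = -15/4*28*20 = -105*20 = -2100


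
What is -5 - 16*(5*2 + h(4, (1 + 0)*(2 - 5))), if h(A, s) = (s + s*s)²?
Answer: -741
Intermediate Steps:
h(A, s) = (s + s²)²
-5 - 16*(5*2 + h(4, (1 + 0)*(2 - 5))) = -5 - 16*(5*2 + ((1 + 0)*(2 - 5))²*(1 + (1 + 0)*(2 - 5))²) = -5 - 16*(10 + (1*(-3))²*(1 + 1*(-3))²) = -5 - 16*(10 + (-3)²*(1 - 3)²) = -5 - 16*(10 + 9*(-2)²) = -5 - 16*(10 + 9*4) = -5 - 16*(10 + 36) = -5 - 16*46 = -5 - 736 = -741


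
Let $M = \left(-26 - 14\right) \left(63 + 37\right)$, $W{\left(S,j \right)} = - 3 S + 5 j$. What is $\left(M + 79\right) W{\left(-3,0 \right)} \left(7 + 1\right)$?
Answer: $-282312$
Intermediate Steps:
$M = -4000$ ($M = \left(-40\right) 100 = -4000$)
$\left(M + 79\right) W{\left(-3,0 \right)} \left(7 + 1\right) = \left(-4000 + 79\right) \left(\left(-3\right) \left(-3\right) + 5 \cdot 0\right) \left(7 + 1\right) = - 3921 \left(9 + 0\right) 8 = - 3921 \cdot 9 \cdot 8 = \left(-3921\right) 72 = -282312$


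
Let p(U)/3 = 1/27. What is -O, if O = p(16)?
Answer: -⅑ ≈ -0.11111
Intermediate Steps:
p(U) = ⅑ (p(U) = 3/27 = 3*(1/27) = ⅑)
O = ⅑ ≈ 0.11111
-O = -1*⅑ = -⅑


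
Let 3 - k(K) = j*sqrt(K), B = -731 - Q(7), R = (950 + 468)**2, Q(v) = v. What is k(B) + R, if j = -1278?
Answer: 2010727 + 3834*I*sqrt(82) ≈ 2.0107e+6 + 34718.0*I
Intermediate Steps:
R = 2010724 (R = 1418**2 = 2010724)
B = -738 (B = -731 - 1*7 = -731 - 7 = -738)
k(K) = 3 + 1278*sqrt(K) (k(K) = 3 - (-1278)*sqrt(K) = 3 + 1278*sqrt(K))
k(B) + R = (3 + 1278*sqrt(-738)) + 2010724 = (3 + 1278*(3*I*sqrt(82))) + 2010724 = (3 + 3834*I*sqrt(82)) + 2010724 = 2010727 + 3834*I*sqrt(82)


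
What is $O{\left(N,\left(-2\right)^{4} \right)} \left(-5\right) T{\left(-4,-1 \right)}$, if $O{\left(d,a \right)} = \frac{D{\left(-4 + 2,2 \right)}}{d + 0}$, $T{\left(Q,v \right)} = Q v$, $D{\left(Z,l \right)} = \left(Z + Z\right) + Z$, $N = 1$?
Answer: $120$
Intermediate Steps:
$D{\left(Z,l \right)} = 3 Z$ ($D{\left(Z,l \right)} = 2 Z + Z = 3 Z$)
$O{\left(d,a \right)} = - \frac{6}{d}$ ($O{\left(d,a \right)} = \frac{3 \left(-4 + 2\right)}{d + 0} = \frac{3 \left(-2\right)}{d} = - \frac{6}{d}$)
$O{\left(N,\left(-2\right)^{4} \right)} \left(-5\right) T{\left(-4,-1 \right)} = - \frac{6}{1} \left(-5\right) \left(\left(-4\right) \left(-1\right)\right) = \left(-6\right) 1 \left(-5\right) 4 = \left(-6\right) \left(-5\right) 4 = 30 \cdot 4 = 120$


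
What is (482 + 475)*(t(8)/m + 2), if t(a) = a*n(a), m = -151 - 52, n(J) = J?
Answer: 11286/7 ≈ 1612.3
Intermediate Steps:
m = -203
t(a) = a**2 (t(a) = a*a = a**2)
(482 + 475)*(t(8)/m + 2) = (482 + 475)*(8**2/(-203) + 2) = 957*(64*(-1/203) + 2) = 957*(-64/203 + 2) = 957*(342/203) = 11286/7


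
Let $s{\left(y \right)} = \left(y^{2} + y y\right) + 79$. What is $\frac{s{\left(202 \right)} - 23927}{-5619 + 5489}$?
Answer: $- \frac{5776}{13} \approx -444.31$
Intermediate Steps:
$s{\left(y \right)} = 79 + 2 y^{2}$ ($s{\left(y \right)} = \left(y^{2} + y^{2}\right) + 79 = 2 y^{2} + 79 = 79 + 2 y^{2}$)
$\frac{s{\left(202 \right)} - 23927}{-5619 + 5489} = \frac{\left(79 + 2 \cdot 202^{2}\right) - 23927}{-5619 + 5489} = \frac{\left(79 + 2 \cdot 40804\right) - 23927}{-130} = \left(\left(79 + 81608\right) - 23927\right) \left(- \frac{1}{130}\right) = \left(81687 - 23927\right) \left(- \frac{1}{130}\right) = 57760 \left(- \frac{1}{130}\right) = - \frac{5776}{13}$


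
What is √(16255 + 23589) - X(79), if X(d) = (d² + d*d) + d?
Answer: -12561 + 2*√9961 ≈ -12361.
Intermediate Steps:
X(d) = d + 2*d² (X(d) = (d² + d²) + d = 2*d² + d = d + 2*d²)
√(16255 + 23589) - X(79) = √(16255 + 23589) - 79*(1 + 2*79) = √39844 - 79*(1 + 158) = 2*√9961 - 79*159 = 2*√9961 - 1*12561 = 2*√9961 - 12561 = -12561 + 2*√9961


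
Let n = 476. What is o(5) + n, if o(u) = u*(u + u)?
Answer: 526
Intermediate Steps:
o(u) = 2*u² (o(u) = u*(2*u) = 2*u²)
o(5) + n = 2*5² + 476 = 2*25 + 476 = 50 + 476 = 526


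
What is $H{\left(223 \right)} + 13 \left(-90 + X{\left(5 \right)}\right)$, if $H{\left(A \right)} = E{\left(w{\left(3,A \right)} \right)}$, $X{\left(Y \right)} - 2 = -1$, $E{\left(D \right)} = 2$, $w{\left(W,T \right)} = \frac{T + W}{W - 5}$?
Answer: $-1155$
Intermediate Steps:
$w{\left(W,T \right)} = \frac{T + W}{-5 + W}$
$X{\left(Y \right)} = 1$ ($X{\left(Y \right)} = 2 - 1 = 1$)
$H{\left(A \right)} = 2$
$H{\left(223 \right)} + 13 \left(-90 + X{\left(5 \right)}\right) = 2 + 13 \left(-90 + 1\right) = 2 + 13 \left(-89\right) = 2 - 1157 = -1155$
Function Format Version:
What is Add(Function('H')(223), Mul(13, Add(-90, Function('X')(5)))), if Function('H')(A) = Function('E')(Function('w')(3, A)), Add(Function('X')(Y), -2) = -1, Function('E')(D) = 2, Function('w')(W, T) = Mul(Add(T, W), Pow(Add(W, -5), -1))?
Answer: -1155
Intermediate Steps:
Function('w')(W, T) = Mul(Pow(Add(-5, W), -1), Add(T, W)) (Function('w')(W, T) = Mul(Add(T, W), Pow(Add(-5, W), -1)) = Mul(Pow(Add(-5, W), -1), Add(T, W)))
Function('X')(Y) = 1 (Function('X')(Y) = Add(2, -1) = 1)
Function('H')(A) = 2
Add(Function('H')(223), Mul(13, Add(-90, Function('X')(5)))) = Add(2, Mul(13, Add(-90, 1))) = Add(2, Mul(13, -89)) = Add(2, -1157) = -1155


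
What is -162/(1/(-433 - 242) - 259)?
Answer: 54675/87413 ≈ 0.62548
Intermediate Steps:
-162/(1/(-433 - 242) - 259) = -162/(1/(-675) - 259) = -162/(-1/675 - 259) = -162/(-174826/675) = -675/174826*(-162) = 54675/87413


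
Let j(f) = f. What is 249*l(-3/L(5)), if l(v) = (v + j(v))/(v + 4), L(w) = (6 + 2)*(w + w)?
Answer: -1494/317 ≈ -4.7129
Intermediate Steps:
L(w) = 16*w (L(w) = 8*(2*w) = 16*w)
l(v) = 2*v/(4 + v) (l(v) = (v + v)/(v + 4) = (2*v)/(4 + v) = 2*v/(4 + v))
249*l(-3/L(5)) = 249*(2*(-3/(16*5))/(4 - 3/(16*5))) = 249*(2*(-3/80)/(4 - 3/80)) = 249*(2*(-3/80)/(317/80)) = 249*(2*(-3/80)*(80/317)) = 249*(-6/317) = -1494/317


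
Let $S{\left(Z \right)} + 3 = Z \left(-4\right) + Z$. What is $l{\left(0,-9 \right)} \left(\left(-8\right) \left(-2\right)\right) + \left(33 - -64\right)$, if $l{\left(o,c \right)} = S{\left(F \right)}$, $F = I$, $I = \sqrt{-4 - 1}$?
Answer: $49 - 48 i \sqrt{5} \approx 49.0 - 107.33 i$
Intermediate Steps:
$I = i \sqrt{5}$ ($I = \sqrt{-5} = i \sqrt{5} \approx 2.2361 i$)
$F = i \sqrt{5} \approx 2.2361 i$
$S{\left(Z \right)} = -3 - 3 Z$ ($S{\left(Z \right)} = -3 + \left(Z \left(-4\right) + Z\right) = -3 + \left(- 4 Z + Z\right) = -3 - 3 Z$)
$l{\left(o,c \right)} = -3 - 3 i \sqrt{5}$
$l{\left(0,-9 \right)} \left(\left(-8\right) \left(-2\right)\right) + \left(33 - -64\right) = \left(-3 - 3 i \sqrt{5}\right) \left(\left(-8\right) \left(-2\right)\right) + \left(33 - -64\right) = \left(-3 - 3 i \sqrt{5}\right) 16 + \left(33 + 64\right) = \left(-48 - 48 i \sqrt{5}\right) + 97 = 49 - 48 i \sqrt{5}$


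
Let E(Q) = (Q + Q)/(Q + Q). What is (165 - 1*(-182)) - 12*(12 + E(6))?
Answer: 191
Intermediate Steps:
E(Q) = 1 (E(Q) = (2*Q)/((2*Q)) = (2*Q)*(1/(2*Q)) = 1)
(165 - 1*(-182)) - 12*(12 + E(6)) = (165 - 1*(-182)) - 12*(12 + 1) = (165 + 182) - 12*13 = 347 - 1*156 = 347 - 156 = 191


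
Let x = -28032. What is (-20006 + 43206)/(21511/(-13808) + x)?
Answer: -320345600/387087367 ≈ -0.82758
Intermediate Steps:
(-20006 + 43206)/(21511/(-13808) + x) = (-20006 + 43206)/(21511/(-13808) - 28032) = 23200/(21511*(-1/13808) - 28032) = 23200/(-21511/13808 - 28032) = 23200/(-387087367/13808) = 23200*(-13808/387087367) = -320345600/387087367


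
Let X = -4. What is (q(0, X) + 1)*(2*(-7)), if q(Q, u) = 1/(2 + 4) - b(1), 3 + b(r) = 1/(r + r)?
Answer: -154/3 ≈ -51.333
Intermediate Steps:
b(r) = -3 + 1/(2*r) (b(r) = -3 + 1/(r + r) = -3 + 1/(2*r))
q(Q, u) = 8/3 (q(Q, u) = 1/(2 + 4) - (-3 + (½)/1) = 1/6 - (-3 + (½)*1) = ⅙ - (-3 + ½) = ⅙ - 1*(-5/2) = ⅙ + 5/2 = 8/3)
(q(0, X) + 1)*(2*(-7)) = (8/3 + 1)*(2*(-7)) = (11/3)*(-14) = -154/3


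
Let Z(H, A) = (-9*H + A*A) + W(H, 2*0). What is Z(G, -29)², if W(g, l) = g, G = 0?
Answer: 707281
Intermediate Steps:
Z(H, A) = A² - 8*H (Z(H, A) = (-9*H + A*A) + H = (-9*H + A²) + H = (A² - 9*H) + H = A² - 8*H)
Z(G, -29)² = ((-29)² - 8*0)² = (841 + 0)² = 841² = 707281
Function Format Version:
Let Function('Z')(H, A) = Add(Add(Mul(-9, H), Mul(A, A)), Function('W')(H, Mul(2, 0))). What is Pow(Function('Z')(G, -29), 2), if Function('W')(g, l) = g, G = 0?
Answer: 707281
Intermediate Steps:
Function('Z')(H, A) = Add(Pow(A, 2), Mul(-8, H)) (Function('Z')(H, A) = Add(Add(Mul(-9, H), Mul(A, A)), H) = Add(Add(Mul(-9, H), Pow(A, 2)), H) = Add(Add(Pow(A, 2), Mul(-9, H)), H) = Add(Pow(A, 2), Mul(-8, H)))
Pow(Function('Z')(G, -29), 2) = Pow(Add(Pow(-29, 2), Mul(-8, 0)), 2) = Pow(Add(841, 0), 2) = Pow(841, 2) = 707281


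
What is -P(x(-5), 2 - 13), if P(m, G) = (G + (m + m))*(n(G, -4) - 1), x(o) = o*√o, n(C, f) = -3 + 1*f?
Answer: -88 - 80*I*√5 ≈ -88.0 - 178.89*I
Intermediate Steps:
n(C, f) = -3 + f
x(o) = o^(3/2)
P(m, G) = -16*m - 8*G (P(m, G) = (G + (m + m))*((-3 - 4) - 1) = (G + 2*m)*(-7 - 1) = (G + 2*m)*(-8) = -16*m - 8*G)
-P(x(-5), 2 - 13) = -(-(-80)*I*√5 - 8*(2 - 13)) = -(-(-80)*I*√5 - 8*(-11)) = -(80*I*√5 + 88) = -(88 + 80*I*√5) = -88 - 80*I*√5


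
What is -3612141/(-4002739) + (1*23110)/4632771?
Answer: 1294363490077/1426444089213 ≈ 0.90741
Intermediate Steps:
-3612141/(-4002739) + (1*23110)/4632771 = -3612141*(-1/4002739) + 23110*(1/4632771) = 277857/307903 + 23110/4632771 = 1294363490077/1426444089213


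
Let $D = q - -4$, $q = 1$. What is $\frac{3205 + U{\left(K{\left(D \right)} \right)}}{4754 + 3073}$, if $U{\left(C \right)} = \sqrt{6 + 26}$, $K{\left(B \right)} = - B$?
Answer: $\frac{3205}{7827} + \frac{4 \sqrt{2}}{7827} \approx 0.4102$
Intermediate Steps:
$D = 5$ ($D = 1 - -4 = 1 + 4 = 5$)
$U{\left(C \right)} = 4 \sqrt{2}$ ($U{\left(C \right)} = \sqrt{32} = 4 \sqrt{2}$)
$\frac{3205 + U{\left(K{\left(D \right)} \right)}}{4754 + 3073} = \frac{3205 + 4 \sqrt{2}}{4754 + 3073} = \frac{3205 + 4 \sqrt{2}}{7827} = \left(3205 + 4 \sqrt{2}\right) \frac{1}{7827} = \frac{3205}{7827} + \frac{4 \sqrt{2}}{7827}$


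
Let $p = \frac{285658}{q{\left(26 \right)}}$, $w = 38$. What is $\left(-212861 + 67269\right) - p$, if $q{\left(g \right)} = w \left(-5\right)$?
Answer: $- \frac{13688411}{95} \approx -1.4409 \cdot 10^{5}$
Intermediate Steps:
$q{\left(g \right)} = -190$ ($q{\left(g \right)} = 38 \left(-5\right) = -190$)
$p = - \frac{142829}{95}$ ($p = \frac{285658}{-190} = 285658 \left(- \frac{1}{190}\right) = - \frac{142829}{95} \approx -1503.5$)
$\left(-212861 + 67269\right) - p = \left(-212861 + 67269\right) - - \frac{142829}{95} = -145592 + \frac{142829}{95} = - \frac{13688411}{95}$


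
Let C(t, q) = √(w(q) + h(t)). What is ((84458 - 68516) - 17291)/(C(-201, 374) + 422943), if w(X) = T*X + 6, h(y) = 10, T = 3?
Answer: -570550107/178880780111 + 1349*√1138/178880780111 ≈ -0.0031893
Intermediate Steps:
w(X) = 6 + 3*X (w(X) = 3*X + 6 = 6 + 3*X)
C(t, q) = √(16 + 3*q) (C(t, q) = √((6 + 3*q) + 10) = √(16 + 3*q))
((84458 - 68516) - 17291)/(C(-201, 374) + 422943) = ((84458 - 68516) - 17291)/(√(16 + 3*374) + 422943) = (15942 - 17291)/(√(16 + 1122) + 422943) = -1349/(√1138 + 422943) = -1349/(422943 + √1138)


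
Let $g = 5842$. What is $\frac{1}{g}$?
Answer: $\frac{1}{5842} \approx 0.00017117$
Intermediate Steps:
$\frac{1}{g} = \frac{1}{5842}$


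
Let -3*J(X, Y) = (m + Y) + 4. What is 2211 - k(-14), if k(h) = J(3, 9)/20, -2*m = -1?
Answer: 88449/40 ≈ 2211.2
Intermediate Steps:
m = ½ (m = -½*(-1) = ½ ≈ 0.50000)
J(X, Y) = -3/2 - Y/3 (J(X, Y) = -((½ + Y) + 4)/3 = -(9/2 + Y)/3 = -3/2 - Y/3)
k(h) = -9/40 (k(h) = (-3/2 - ⅓*9)/20 = (-3/2 - 3)*(1/20) = -9/2*1/20 = -9/40)
2211 - k(-14) = 2211 - 1*(-9/40) = 2211 + 9/40 = 88449/40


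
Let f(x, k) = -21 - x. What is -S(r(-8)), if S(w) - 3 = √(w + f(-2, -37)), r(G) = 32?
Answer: -3 - √13 ≈ -6.6056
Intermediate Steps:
S(w) = 3 + √(-19 + w) (S(w) = 3 + √(w + (-21 - 1*(-2))) = 3 + √(w + (-21 + 2)) = 3 + √(w - 19) = 3 + √(-19 + w))
-S(r(-8)) = -(3 + √(-19 + 32)) = -(3 + √13) = -3 - √13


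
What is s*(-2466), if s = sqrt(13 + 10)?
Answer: -2466*sqrt(23) ≈ -11827.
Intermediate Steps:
s = sqrt(23) ≈ 4.7958
s*(-2466) = sqrt(23)*(-2466) = -2466*sqrt(23)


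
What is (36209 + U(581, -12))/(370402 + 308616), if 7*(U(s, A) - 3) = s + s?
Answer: 18189/339509 ≈ 0.053574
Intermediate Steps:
U(s, A) = 3 + 2*s/7 (U(s, A) = 3 + (s + s)/7 = 3 + (2*s)/7 = 3 + 2*s/7)
(36209 + U(581, -12))/(370402 + 308616) = (36209 + (3 + (2/7)*581))/(370402 + 308616) = (36209 + (3 + 166))/679018 = (36209 + 169)*(1/679018) = 36378*(1/679018) = 18189/339509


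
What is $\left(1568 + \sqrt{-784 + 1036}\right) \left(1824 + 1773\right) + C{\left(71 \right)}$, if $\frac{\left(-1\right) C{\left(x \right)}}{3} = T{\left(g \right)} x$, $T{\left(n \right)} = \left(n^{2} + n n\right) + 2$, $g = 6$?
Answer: $5624334 + 21582 \sqrt{7} \approx 5.6814 \cdot 10^{6}$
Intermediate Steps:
$T{\left(n \right)} = 2 + 2 n^{2}$ ($T{\left(n \right)} = \left(n^{2} + n^{2}\right) + 2 = 2 n^{2} + 2 = 2 + 2 n^{2}$)
$C{\left(x \right)} = - 222 x$ ($C{\left(x \right)} = - 3 \left(2 + 2 \cdot 6^{2}\right) x = - 3 \left(2 + 2 \cdot 36\right) x = - 3 \left(2 + 72\right) x = - 3 \cdot 74 x = - 222 x$)
$\left(1568 + \sqrt{-784 + 1036}\right) \left(1824 + 1773\right) + C{\left(71 \right)} = \left(1568 + \sqrt{-784 + 1036}\right) \left(1824 + 1773\right) - 15762 = \left(1568 + \sqrt{252}\right) 3597 - 15762 = \left(1568 + 6 \sqrt{7}\right) 3597 - 15762 = \left(5640096 + 21582 \sqrt{7}\right) - 15762 = 5624334 + 21582 \sqrt{7}$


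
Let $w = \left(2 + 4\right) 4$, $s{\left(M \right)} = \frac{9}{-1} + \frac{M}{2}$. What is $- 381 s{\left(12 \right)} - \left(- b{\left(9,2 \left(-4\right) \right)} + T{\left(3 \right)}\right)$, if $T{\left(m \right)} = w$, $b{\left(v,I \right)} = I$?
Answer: $1111$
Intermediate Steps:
$s{\left(M \right)} = -9 + \frac{M}{2}$ ($s{\left(M \right)} = 9 \left(-1\right) + M \frac{1}{2} = -9 + \frac{M}{2}$)
$w = 24$ ($w = 6 \cdot 4 = 24$)
$T{\left(m \right)} = 24$
$- 381 s{\left(12 \right)} - \left(- b{\left(9,2 \left(-4\right) \right)} + T{\left(3 \right)}\right) = - 381 \left(-9 + \frac{1}{2} \cdot 12\right) + \left(2 \left(-4\right) - 24\right) = - 381 \left(-9 + 6\right) - 32 = \left(-381\right) \left(-3\right) - 32 = 1143 - 32 = 1111$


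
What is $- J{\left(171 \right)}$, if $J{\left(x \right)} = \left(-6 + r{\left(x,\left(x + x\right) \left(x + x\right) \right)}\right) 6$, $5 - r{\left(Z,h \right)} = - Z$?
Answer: $-1020$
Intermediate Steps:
$r{\left(Z,h \right)} = 5 + Z$ ($r{\left(Z,h \right)} = 5 - - Z = 5 + Z$)
$J{\left(x \right)} = -6 + 6 x$ ($J{\left(x \right)} = \left(-6 + \left(5 + x\right)\right) 6 = \left(-1 + x\right) 6 = -6 + 6 x$)
$- J{\left(171 \right)} = - (-6 + 6 \cdot 171) = - (-6 + 1026) = \left(-1\right) 1020 = -1020$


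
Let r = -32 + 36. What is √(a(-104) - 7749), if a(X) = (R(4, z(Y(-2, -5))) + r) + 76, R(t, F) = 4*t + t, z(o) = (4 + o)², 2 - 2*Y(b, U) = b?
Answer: I*√7649 ≈ 87.459*I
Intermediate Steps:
Y(b, U) = 1 - b/2
R(t, F) = 5*t
r = 4
a(X) = 100 (a(X) = (5*4 + 4) + 76 = (20 + 4) + 76 = 24 + 76 = 100)
√(a(-104) - 7749) = √(100 - 7749) = √(-7649) = I*√7649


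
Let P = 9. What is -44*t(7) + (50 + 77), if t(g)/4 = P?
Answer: -1457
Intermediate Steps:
t(g) = 36 (t(g) = 4*9 = 36)
-44*t(7) + (50 + 77) = -44*36 + (50 + 77) = -1584 + 127 = -1457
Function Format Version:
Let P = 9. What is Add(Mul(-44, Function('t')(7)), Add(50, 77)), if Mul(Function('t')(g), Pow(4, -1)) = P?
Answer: -1457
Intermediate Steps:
Function('t')(g) = 36 (Function('t')(g) = Mul(4, 9) = 36)
Add(Mul(-44, Function('t')(7)), Add(50, 77)) = Add(Mul(-44, 36), Add(50, 77)) = Add(-1584, 127) = -1457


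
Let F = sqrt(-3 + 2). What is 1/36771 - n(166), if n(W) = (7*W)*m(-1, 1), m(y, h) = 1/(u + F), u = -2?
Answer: 85455809/183855 + 1162*I/5 ≈ 464.8 + 232.4*I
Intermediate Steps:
F = I (F = sqrt(-1) = I ≈ 1.0*I)
m(y, h) = (-2 - I)/5 (m(y, h) = 1/(-2 + I) = (-2 - I)/5)
n(W) = 7*W*(-2/5 - I/5) (n(W) = (7*W)*(-2/5 - I/5) = 7*W*(-2/5 - I/5))
1/36771 - n(166) = 1/36771 - (-7)*166*(2 + I)/5 = 1/36771 - (-2324/5 - 1162*I/5) = 1/36771 + (2324/5 + 1162*I/5) = 85455809/183855 + 1162*I/5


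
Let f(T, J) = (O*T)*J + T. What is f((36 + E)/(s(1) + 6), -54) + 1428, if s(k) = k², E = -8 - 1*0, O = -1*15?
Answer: 4672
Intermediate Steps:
O = -15
E = -8 (E = -8 + 0 = -8)
f(T, J) = T - 15*J*T (f(T, J) = (-15*T)*J + T = -15*J*T + T = T - 15*J*T)
f((36 + E)/(s(1) + 6), -54) + 1428 = ((36 - 8)/(1² + 6))*(1 - 15*(-54)) + 1428 = (28/(1 + 6))*(1 + 810) + 1428 = (28/7)*811 + 1428 = (28*(⅐))*811 + 1428 = 4*811 + 1428 = 3244 + 1428 = 4672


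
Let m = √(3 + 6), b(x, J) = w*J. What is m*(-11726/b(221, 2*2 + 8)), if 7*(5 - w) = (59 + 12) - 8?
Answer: 5863/8 ≈ 732.88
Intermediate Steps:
w = -4 (w = 5 - ((59 + 12) - 8)/7 = 5 - (71 - 8)/7 = 5 - ⅐*63 = 5 - 9 = -4)
b(x, J) = -4*J
m = 3 (m = √9 = 3)
m*(-11726/b(221, 2*2 + 8)) = 3*(-11726*(-1/(4*(2*2 + 8)))) = 3*(-11726*(-1/(4*(4 + 8)))) = 3*(-11726/((-4*12))) = 3*(-11726/(-48)) = 3*(-11726*(-1/48)) = 3*(5863/24) = 5863/8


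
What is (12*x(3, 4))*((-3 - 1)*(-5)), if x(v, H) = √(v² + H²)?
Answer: 1200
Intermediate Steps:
x(v, H) = √(H² + v²)
(12*x(3, 4))*((-3 - 1)*(-5)) = (12*√(4² + 3²))*((-3 - 1)*(-5)) = (12*√(16 + 9))*(-4*(-5)) = (12*√25)*20 = (12*5)*20 = 60*20 = 1200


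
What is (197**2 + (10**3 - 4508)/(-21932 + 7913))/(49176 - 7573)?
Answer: 544066879/583232457 ≈ 0.93285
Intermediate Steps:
(197**2 + (10**3 - 4508)/(-21932 + 7913))/(49176 - 7573) = (38809 + (1000 - 4508)/(-14019))/41603 = (38809 - 3508*(-1/14019))*(1/41603) = (38809 + 3508/14019)*(1/41603) = (544066879/14019)*(1/41603) = 544066879/583232457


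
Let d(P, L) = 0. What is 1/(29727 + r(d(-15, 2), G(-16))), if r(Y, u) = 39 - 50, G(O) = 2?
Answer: 1/29716 ≈ 3.3652e-5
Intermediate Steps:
r(Y, u) = -11
1/(29727 + r(d(-15, 2), G(-16))) = 1/(29727 - 11) = 1/29716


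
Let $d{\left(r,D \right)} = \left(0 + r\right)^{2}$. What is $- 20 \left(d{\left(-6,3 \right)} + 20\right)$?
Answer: $-1120$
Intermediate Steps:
$d{\left(r,D \right)} = r^{2}$
$- 20 \left(d{\left(-6,3 \right)} + 20\right) = - 20 \left(\left(-6\right)^{2} + 20\right) = - 20 \left(36 + 20\right) = \left(-20\right) 56 = -1120$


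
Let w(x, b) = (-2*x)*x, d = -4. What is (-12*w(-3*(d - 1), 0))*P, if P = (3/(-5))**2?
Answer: 1944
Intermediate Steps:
P = 9/25 (P = (3*(-1/5))**2 = (-3/5)**2 = 9/25 ≈ 0.36000)
w(x, b) = -2*x**2
(-12*w(-3*(d - 1), 0))*P = -(-24)*(-3*(-4 - 1))**2*(9/25) = -(-24)*(-3*(-5))**2*(9/25) = -(-24)*15**2*(9/25) = -(-24)*225*(9/25) = -12*(-450)*(9/25) = 5400*(9/25) = 1944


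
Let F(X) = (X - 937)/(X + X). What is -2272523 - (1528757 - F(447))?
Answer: -1699172405/447 ≈ -3.8013e+6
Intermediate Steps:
F(X) = (-937 + X)/(2*X) (F(X) = (-937 + X)/((2*X)) = (-937 + X)*(1/(2*X)) = (-937 + X)/(2*X))
-2272523 - (1528757 - F(447)) = -2272523 - (1528757 - (-937 + 447)/(2*447)) = -2272523 - (1528757 - (-490)/(2*447)) = -2272523 - (1528757 - 1*(-245/447)) = -2272523 - (1528757 + 245/447) = -2272523 - 1*683354624/447 = -2272523 - 683354624/447 = -1699172405/447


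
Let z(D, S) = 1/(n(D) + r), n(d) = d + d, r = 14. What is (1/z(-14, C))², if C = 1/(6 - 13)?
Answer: 196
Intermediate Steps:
n(d) = 2*d
C = -⅐ (C = 1/(-7) = -⅐ ≈ -0.14286)
z(D, S) = 1/(14 + 2*D) (z(D, S) = 1/(2*D + 14) = 1/(14 + 2*D))
(1/z(-14, C))² = (1/(1/(2*(7 - 14))))² = (1/((½)/(-7)))² = (1/((½)*(-⅐)))² = (1/(-1/14))² = (-14)² = 196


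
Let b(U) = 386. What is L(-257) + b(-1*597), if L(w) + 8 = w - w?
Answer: 378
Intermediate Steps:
L(w) = -8 (L(w) = -8 + (w - w) = -8 + 0 = -8)
L(-257) + b(-1*597) = -8 + 386 = 378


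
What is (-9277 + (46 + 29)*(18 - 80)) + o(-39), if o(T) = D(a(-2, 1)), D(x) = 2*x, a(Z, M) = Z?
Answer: -13931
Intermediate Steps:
o(T) = -4 (o(T) = 2*(-2) = -4)
(-9277 + (46 + 29)*(18 - 80)) + o(-39) = (-9277 + (46 + 29)*(18 - 80)) - 4 = (-9277 + 75*(-62)) - 4 = (-9277 - 4650) - 4 = -13927 - 4 = -13931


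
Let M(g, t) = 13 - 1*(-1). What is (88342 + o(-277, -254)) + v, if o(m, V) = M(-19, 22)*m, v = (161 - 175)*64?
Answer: 83568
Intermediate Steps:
M(g, t) = 14 (M(g, t) = 13 + 1 = 14)
v = -896 (v = -14*64 = -896)
o(m, V) = 14*m
(88342 + o(-277, -254)) + v = (88342 + 14*(-277)) - 896 = (88342 - 3878) - 896 = 84464 - 896 = 83568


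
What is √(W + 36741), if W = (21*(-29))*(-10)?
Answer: 3*√4759 ≈ 206.96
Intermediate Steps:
W = 6090 (W = -609*(-10) = 6090)
√(W + 36741) = √(6090 + 36741) = √42831 = 3*√4759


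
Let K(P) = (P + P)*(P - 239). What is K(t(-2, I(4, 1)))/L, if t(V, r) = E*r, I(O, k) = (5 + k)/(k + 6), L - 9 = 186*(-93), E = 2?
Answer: 13288/282387 ≈ 0.047056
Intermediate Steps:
L = -17289 (L = 9 + 186*(-93) = 9 - 17298 = -17289)
I(O, k) = (5 + k)/(6 + k)
t(V, r) = 2*r
K(P) = 2*P*(-239 + P) (K(P) = (2*P)*(-239 + P) = 2*P*(-239 + P))
K(t(-2, I(4, 1)))/L = (2*(2*((5 + 1)/(6 + 1)))*(-239 + 2*((5 + 1)/(6 + 1))))/(-17289) = (2*(2*(6/7))*(-239 + 2*(6/7)))*(-1/17289) = (2*(12/7)*(-239 + 12/7))*(-1/17289) = (2*(12/7)*(-1661/7))*(-1/17289) = -39864/49*(-1/17289) = 13288/282387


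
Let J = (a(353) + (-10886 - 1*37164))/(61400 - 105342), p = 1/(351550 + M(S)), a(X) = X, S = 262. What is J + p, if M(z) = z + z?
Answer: 4198229380/3867708927 ≈ 1.0855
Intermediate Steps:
M(z) = 2*z
p = 1/352074 (p = 1/(351550 + 2*262) = 1/(351550 + 524) = 1/352074 ≈ 2.8403e-6)
J = 47697/43942 (J = (353 + (-10886 - 1*37164))/(61400 - 105342) = (353 + (-10886 - 37164))/(-43942) = (353 - 48050)*(-1/43942) = -47697*(-1/43942) = 47697/43942 ≈ 1.0855)
J + p = 47697/43942 + 1/352074 = 4198229380/3867708927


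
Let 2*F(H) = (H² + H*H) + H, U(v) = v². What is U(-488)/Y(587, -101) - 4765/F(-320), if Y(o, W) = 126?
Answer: 90174971/47712 ≈ 1890.0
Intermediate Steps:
F(H) = H² + H/2 (F(H) = ((H² + H*H) + H)/2 = ((H² + H²) + H)/2 = (2*H² + H)/2 = (H + 2*H²)/2 = H² + H/2)
U(-488)/Y(587, -101) - 4765/F(-320) = (-488)²/126 - 4765*(-1/(320*(½ - 320))) = 238144*(1/126) - 4765/((-320*(-639/2))) = 119072/63 - 4765/102240 = 119072/63 - 4765*1/102240 = 119072/63 - 953/20448 = 90174971/47712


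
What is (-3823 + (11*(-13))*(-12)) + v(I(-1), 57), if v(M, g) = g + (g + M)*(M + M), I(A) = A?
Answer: -2162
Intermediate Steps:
v(M, g) = g + 2*M*(M + g) (v(M, g) = g + (M + g)*(2*M) = g + 2*M*(M + g))
(-3823 + (11*(-13))*(-12)) + v(I(-1), 57) = (-3823 + (11*(-13))*(-12)) + (57 + 2*(-1)**2 + 2*(-1)*57) = (-3823 - 143*(-12)) + (57 + 2*1 - 114) = (-3823 + 1716) + (57 + 2 - 114) = -2107 - 55 = -2162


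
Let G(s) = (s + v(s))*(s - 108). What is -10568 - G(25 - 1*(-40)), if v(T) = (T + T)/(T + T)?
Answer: -7730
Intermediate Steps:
v(T) = 1 (v(T) = (2*T)/((2*T)) = (2*T)*(1/(2*T)) = 1)
G(s) = (1 + s)*(-108 + s) (G(s) = (s + 1)*(s - 108) = (1 + s)*(-108 + s))
-10568 - G(25 - 1*(-40)) = -10568 - (-108 + (25 - 1*(-40))**2 - 107*(25 - 1*(-40))) = -10568 - (-108 + (25 + 40)**2 - 107*(25 + 40)) = -10568 - (-108 + 65**2 - 107*65) = -10568 - (-108 + 4225 - 6955) = -10568 - 1*(-2838) = -10568 + 2838 = -7730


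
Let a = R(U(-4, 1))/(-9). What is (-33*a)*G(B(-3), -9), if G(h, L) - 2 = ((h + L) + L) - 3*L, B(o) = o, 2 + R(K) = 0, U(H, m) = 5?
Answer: -176/3 ≈ -58.667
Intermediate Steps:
R(K) = -2 (R(K) = -2 + 0 = -2)
a = 2/9 (a = -2/(-9) = -2*(-1/9) = 2/9 ≈ 0.22222)
G(h, L) = 2 + h - L (G(h, L) = 2 + (((h + L) + L) - 3*L) = 2 + (((L + h) + L) - 3*L) = 2 + ((h + 2*L) - 3*L) = 2 + (h - L) = 2 + h - L)
(-33*a)*G(B(-3), -9) = (-33*2/9)*(2 - 3 - 1*(-9)) = -22*(2 - 3 + 9)/3 = -22/3*8 = -176/3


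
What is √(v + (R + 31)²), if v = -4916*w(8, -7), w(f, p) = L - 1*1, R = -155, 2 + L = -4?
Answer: 6*√1383 ≈ 223.13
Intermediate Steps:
L = -6 (L = -2 - 4 = -6)
w(f, p) = -7 (w(f, p) = -6 - 1*1 = -6 - 1 = -7)
v = 34412 (v = -4916*(-7) = 34412)
√(v + (R + 31)²) = √(34412 + (-155 + 31)²) = √(34412 + (-124)²) = √(34412 + 15376) = √49788 = 6*√1383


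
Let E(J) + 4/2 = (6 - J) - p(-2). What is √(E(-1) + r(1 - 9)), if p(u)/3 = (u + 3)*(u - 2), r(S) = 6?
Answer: √23 ≈ 4.7958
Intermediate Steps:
p(u) = 3*(-2 + u)*(3 + u) (p(u) = 3*((u + 3)*(u - 2)) = 3*((3 + u)*(-2 + u)) = 3*((-2 + u)*(3 + u)) = 3*(-2 + u)*(3 + u))
E(J) = 16 - J (E(J) = -2 + ((6 - J) - (-18 + 3*(-2) + 3*(-2)²)) = -2 + ((6 - J) - (-18 - 6 + 3*4)) = -2 + ((6 - J) - (-18 - 6 + 12)) = -2 + ((6 - J) - 1*(-12)) = -2 + ((6 - J) + 12) = -2 + (18 - J) = 16 - J)
√(E(-1) + r(1 - 9)) = √((16 - 1*(-1)) + 6) = √((16 + 1) + 6) = √(17 + 6) = √23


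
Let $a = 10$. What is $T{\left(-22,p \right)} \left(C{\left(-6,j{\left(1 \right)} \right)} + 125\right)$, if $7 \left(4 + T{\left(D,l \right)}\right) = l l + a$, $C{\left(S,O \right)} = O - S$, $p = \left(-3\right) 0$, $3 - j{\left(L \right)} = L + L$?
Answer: $- \frac{2376}{7} \approx -339.43$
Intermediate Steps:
$j{\left(L \right)} = 3 - 2 L$ ($j{\left(L \right)} = 3 - \left(L + L\right) = 3 - 2 L$)
$p = 0$
$T{\left(D,l \right)} = - \frac{18}{7} + \frac{l^{2}}{7}$ ($T{\left(D,l \right)} = -4 + \frac{l l + 10}{7} = -4 + \frac{l^{2} + 10}{7} = -4 + \frac{10 + l^{2}}{7} = -4 + \left(\frac{10}{7} + \frac{l^{2}}{7}\right) = - \frac{18}{7} + \frac{l^{2}}{7}$)
$T{\left(-22,p \right)} \left(C{\left(-6,j{\left(1 \right)} \right)} + 125\right) = \left(- \frac{18}{7} + \frac{0^{2}}{7}\right) \left(\left(\left(3 - 2\right) - -6\right) + 125\right) = \left(- \frac{18}{7} + \frac{1}{7} \cdot 0\right) \left(\left(\left(3 - 2\right) + 6\right) + 125\right) = \left(- \frac{18}{7} + 0\right) \left(\left(1 + 6\right) + 125\right) = - \frac{18 \left(7 + 125\right)}{7} = \left(- \frac{18}{7}\right) 132 = - \frac{2376}{7}$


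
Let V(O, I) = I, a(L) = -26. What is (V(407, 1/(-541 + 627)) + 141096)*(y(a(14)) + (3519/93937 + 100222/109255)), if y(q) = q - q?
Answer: 118903855652852263/882625476410 ≈ 1.3472e+5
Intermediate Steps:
y(q) = 0
(V(407, 1/(-541 + 627)) + 141096)*(y(a(14)) + (3519/93937 + 100222/109255)) = (1/(-541 + 627) + 141096)*(0 + (3519/93937 + 100222/109255)) = (1/86 + 141096)*(0 + (3519*(1/93937) + 100222*(1/109255))) = (1/86 + 141096)*(0 + (3519/93937 + 100222/109255)) = 12134257*(0 + 9799022359/10263086935)/86 = (12134257/86)*(9799022359/10263086935) = 118903855652852263/882625476410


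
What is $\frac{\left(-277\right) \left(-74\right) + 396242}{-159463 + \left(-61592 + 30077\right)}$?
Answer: $- \frac{208370}{95489} \approx -2.1821$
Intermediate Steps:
$\frac{\left(-277\right) \left(-74\right) + 396242}{-159463 + \left(-61592 + 30077\right)} = \frac{20498 + 396242}{-159463 - 31515} = \frac{416740}{-190978} = 416740 \left(- \frac{1}{190978}\right) = - \frac{208370}{95489}$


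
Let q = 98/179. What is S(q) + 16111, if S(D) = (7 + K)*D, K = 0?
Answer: 2884555/179 ≈ 16115.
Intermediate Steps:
q = 98/179 (q = 98*(1/179) = 98/179 ≈ 0.54749)
S(D) = 7*D (S(D) = (7 + 0)*D = 7*D)
S(q) + 16111 = 7*(98/179) + 16111 = 686/179 + 16111 = 2884555/179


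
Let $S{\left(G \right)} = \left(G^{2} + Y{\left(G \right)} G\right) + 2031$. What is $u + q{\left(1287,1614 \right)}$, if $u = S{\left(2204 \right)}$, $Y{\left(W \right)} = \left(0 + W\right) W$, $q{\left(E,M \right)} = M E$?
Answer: $10713122529$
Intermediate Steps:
$q{\left(E,M \right)} = E M$
$Y{\left(W \right)} = W^{2}$ ($Y{\left(W \right)} = W W = W^{2}$)
$S{\left(G \right)} = 2031 + G^{2} + G^{3}$ ($S{\left(G \right)} = \left(G^{2} + G^{2} G\right) + 2031 = \left(G^{2} + G^{3}\right) + 2031 = 2031 + G^{2} + G^{3}$)
$u = 10711045311$ ($u = 2031 + 2204^{2} + 2204^{3} = 2031 + 4857616 + 10706185664 = 10711045311$)
$u + q{\left(1287,1614 \right)} = 10711045311 + 1287 \cdot 1614 = 10711045311 + 2077218 = 10713122529$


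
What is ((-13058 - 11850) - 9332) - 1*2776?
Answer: -37016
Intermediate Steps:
((-13058 - 11850) - 9332) - 1*2776 = (-24908 - 9332) - 2776 = -34240 - 2776 = -37016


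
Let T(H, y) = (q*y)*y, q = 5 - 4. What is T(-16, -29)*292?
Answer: 245572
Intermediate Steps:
q = 1
T(H, y) = y² (T(H, y) = (1*y)*y = y*y = y²)
T(-16, -29)*292 = (-29)²*292 = 841*292 = 245572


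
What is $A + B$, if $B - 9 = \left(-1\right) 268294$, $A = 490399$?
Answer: $222114$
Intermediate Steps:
$B = -268285$ ($B = 9 - 268294 = -268285$)
$A + B = 490399 - 268285 = 222114$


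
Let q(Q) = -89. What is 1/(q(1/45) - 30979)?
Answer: -1/31068 ≈ -3.2187e-5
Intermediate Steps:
1/(q(1/45) - 30979) = 1/(-89 - 30979) = 1/(-31068) = -1/31068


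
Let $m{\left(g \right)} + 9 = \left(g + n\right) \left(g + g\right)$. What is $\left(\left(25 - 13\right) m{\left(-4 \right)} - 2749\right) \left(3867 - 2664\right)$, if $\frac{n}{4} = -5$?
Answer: $-665259$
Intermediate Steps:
$n = -20$ ($n = 4 \left(-5\right) = -20$)
$m{\left(g \right)} = -9 + 2 g \left(-20 + g\right)$ ($m{\left(g \right)} = -9 + \left(g - 20\right) \left(g + g\right) = -9 + \left(-20 + g\right) 2 g = -9 + 2 g \left(-20 + g\right)$)
$\left(\left(25 - 13\right) m{\left(-4 \right)} - 2749\right) \left(3867 - 2664\right) = \left(\left(25 - 13\right) \left(-9 - -160 + 2 \left(-4\right)^{2}\right) - 2749\right) \left(3867 - 2664\right) = \left(12 \left(-9 + 160 + 2 \cdot 16\right) - 2749\right) 1203 = \left(12 \left(-9 + 160 + 32\right) - 2749\right) 1203 = \left(12 \cdot 183 - 2749\right) 1203 = \left(2196 - 2749\right) 1203 = \left(-553\right) 1203 = -665259$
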